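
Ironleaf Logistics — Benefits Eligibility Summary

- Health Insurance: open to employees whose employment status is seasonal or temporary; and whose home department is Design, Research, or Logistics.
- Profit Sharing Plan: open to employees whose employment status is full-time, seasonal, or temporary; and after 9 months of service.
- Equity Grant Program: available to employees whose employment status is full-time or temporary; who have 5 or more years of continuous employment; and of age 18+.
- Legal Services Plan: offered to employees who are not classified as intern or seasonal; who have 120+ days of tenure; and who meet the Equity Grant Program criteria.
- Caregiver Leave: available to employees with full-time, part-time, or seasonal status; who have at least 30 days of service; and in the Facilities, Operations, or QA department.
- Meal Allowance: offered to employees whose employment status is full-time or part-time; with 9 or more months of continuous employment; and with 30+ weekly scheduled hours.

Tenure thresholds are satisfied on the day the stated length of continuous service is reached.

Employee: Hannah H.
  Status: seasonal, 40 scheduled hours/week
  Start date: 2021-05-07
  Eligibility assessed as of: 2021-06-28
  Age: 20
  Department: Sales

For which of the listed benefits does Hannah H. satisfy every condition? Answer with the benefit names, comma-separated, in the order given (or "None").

None

Service from 2021-05-07 to 2021-06-28: 52 days.
Health Insurance — status seasonal ✓; dept Sales ✗ → not eligible.
Profit Sharing Plan — status seasonal ✓; service 52 days < 9 months (≈270 days) ✗ → not eligible.
Equity Grant Program — status seasonal ✗ (requires full-time or temporary) → not eligible.
Legal Services Plan — status seasonal ✗ (excluded) → not eligible.
Caregiver Leave — status seasonal ✓; service 52 days ≥ 30 days ✓; dept Sales ✗ → not eligible.
Meal Allowance — status seasonal ✗ (requires full-time or part-time) → not eligible.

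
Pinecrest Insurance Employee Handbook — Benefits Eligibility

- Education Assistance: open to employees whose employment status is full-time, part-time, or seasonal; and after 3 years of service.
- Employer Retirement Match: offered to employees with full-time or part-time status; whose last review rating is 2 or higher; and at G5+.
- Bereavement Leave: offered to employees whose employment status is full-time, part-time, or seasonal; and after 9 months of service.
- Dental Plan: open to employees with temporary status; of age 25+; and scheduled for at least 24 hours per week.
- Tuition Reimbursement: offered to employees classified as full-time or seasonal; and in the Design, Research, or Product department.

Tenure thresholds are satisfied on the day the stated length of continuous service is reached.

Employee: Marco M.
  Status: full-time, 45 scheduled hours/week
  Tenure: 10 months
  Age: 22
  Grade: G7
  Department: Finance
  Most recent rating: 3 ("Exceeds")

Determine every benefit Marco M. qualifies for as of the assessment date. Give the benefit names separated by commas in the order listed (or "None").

Education Assistance — status full-time ✓; service 10 months < 3 years (≈1095 days) ✗ → not eligible.
Employer Retirement Match — status full-time ✓; rating 3 ≥ 2 ✓; grade G7 ≥ G5 ✓ → eligible.
Bereavement Leave — status full-time ✓; service 10 months ≥ 9 months ✓ → eligible.
Dental Plan — status full-time ✗ (requires temporary) → not eligible.
Tuition Reimbursement — status full-time ✓; dept Finance ✗ → not eligible.

Employer Retirement Match, Bereavement Leave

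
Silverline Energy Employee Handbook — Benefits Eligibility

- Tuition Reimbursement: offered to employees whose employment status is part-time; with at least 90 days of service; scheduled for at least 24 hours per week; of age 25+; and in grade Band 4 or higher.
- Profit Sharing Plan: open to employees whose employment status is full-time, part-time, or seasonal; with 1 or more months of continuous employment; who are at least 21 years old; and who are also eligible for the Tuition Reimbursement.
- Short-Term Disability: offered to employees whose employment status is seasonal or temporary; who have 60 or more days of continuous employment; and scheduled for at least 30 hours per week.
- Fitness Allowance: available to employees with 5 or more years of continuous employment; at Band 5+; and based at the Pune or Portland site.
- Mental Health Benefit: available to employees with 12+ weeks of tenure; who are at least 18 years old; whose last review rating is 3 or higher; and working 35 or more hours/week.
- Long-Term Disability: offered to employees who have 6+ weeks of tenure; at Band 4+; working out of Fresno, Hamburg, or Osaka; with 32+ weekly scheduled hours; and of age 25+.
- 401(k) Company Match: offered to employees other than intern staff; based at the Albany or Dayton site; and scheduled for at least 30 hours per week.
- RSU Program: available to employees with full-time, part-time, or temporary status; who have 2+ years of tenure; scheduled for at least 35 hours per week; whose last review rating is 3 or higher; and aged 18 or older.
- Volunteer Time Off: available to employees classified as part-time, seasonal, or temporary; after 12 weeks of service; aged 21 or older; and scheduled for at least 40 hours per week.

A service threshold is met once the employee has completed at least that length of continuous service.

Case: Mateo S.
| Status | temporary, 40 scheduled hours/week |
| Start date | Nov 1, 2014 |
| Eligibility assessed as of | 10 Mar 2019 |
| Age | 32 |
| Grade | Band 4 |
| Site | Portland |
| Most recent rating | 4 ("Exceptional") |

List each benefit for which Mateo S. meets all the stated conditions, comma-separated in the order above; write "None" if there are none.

Service from Nov 1, 2014 to 10 Mar 2019: 1590 days.
Tuition Reimbursement — status temporary ✗ (requires part-time) → not eligible.
Profit Sharing Plan — status temporary ✗ (requires full-time, part-time, or seasonal) → not eligible.
Short-Term Disability — status temporary ✓; service 1590 days ≥ 60 days ✓; 40 hrs/wk ≥ 30 ✓ → eligible.
Fitness Allowance — service 1590 days < 5 years (≈1825 days) ✗ → not eligible.
Mental Health Benefit — service 1590 days ≥ 12 weeks (≈84 days) ✓; age 32 ≥ 18 ✓; rating 4 ≥ 3 ✓; 40 hrs/wk ≥ 35 ✓ → eligible.
Long-Term Disability — service 1590 days ≥ 6 weeks (≈42 days) ✓; grade Band 4 ≥ Band 4 ✓; site Portland ✗ (not Fresno, Hamburg, or Osaka) → not eligible.
401(k) Company Match — status temporary ✓ (not excluded); site Portland ✗ (not Albany or Dayton) → not eligible.
RSU Program — status temporary ✓; service 1590 days ≥ 2 years (≈730 days) ✓; 40 hrs/wk ≥ 35 ✓; rating 4 ≥ 3 ✓; age 32 ≥ 18 ✓ → eligible.
Volunteer Time Off — status temporary ✓; service 1590 days ≥ 12 weeks (≈84 days) ✓; age 32 ≥ 21 ✓; 40 hrs/wk ≥ 40 ✓ → eligible.

Short-Term Disability, Mental Health Benefit, RSU Program, Volunteer Time Off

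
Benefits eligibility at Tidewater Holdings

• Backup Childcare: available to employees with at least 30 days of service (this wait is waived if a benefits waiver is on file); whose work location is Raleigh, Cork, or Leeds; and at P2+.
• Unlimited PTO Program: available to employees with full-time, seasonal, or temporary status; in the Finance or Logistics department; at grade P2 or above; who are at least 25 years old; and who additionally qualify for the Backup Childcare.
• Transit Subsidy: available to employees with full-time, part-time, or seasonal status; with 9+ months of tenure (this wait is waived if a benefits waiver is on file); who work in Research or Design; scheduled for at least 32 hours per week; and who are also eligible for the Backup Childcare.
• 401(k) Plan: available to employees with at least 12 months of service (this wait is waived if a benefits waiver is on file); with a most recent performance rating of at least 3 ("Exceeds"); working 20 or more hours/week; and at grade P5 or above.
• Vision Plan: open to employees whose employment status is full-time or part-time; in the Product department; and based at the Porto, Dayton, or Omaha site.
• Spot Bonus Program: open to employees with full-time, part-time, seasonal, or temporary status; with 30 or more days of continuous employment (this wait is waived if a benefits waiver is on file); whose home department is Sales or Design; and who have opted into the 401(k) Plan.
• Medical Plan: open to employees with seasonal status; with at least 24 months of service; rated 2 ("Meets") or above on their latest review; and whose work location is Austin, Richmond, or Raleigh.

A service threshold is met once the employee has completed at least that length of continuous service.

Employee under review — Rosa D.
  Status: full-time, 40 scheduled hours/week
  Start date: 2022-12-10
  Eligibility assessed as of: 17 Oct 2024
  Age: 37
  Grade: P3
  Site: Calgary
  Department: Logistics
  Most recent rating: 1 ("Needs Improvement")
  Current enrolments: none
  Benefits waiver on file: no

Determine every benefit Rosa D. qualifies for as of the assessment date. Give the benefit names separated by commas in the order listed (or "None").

None

Service from 2022-12-10 to 17 Oct 2024: 677 days.
Backup Childcare — no waiver, service 677 days ≥ 30 days ✓; site Calgary ✗ (not Raleigh, Cork, or Leeds) → not eligible.
Unlimited PTO Program — status full-time ✓; dept Logistics ✓; grade P3 ≥ P2 ✓; age 37 ≥ 25 ✓; not eligible for Backup Childcare ✗ → not eligible.
Transit Subsidy — status full-time ✓; no waiver, service 677 days ≥ 9 months (≈270 days) ✓; dept Logistics ✗ → not eligible.
401(k) Plan — no waiver, service 677 days ≥ 12 months (≈360 days) ✓; rating 1 < 3 ✗ → not eligible.
Vision Plan — status full-time ✓; dept Logistics ✗ → not eligible.
Spot Bonus Program — status full-time ✓; no waiver, service 677 days ≥ 30 days ✓; dept Logistics ✗ → not eligible.
Medical Plan — status full-time ✗ (requires seasonal) → not eligible.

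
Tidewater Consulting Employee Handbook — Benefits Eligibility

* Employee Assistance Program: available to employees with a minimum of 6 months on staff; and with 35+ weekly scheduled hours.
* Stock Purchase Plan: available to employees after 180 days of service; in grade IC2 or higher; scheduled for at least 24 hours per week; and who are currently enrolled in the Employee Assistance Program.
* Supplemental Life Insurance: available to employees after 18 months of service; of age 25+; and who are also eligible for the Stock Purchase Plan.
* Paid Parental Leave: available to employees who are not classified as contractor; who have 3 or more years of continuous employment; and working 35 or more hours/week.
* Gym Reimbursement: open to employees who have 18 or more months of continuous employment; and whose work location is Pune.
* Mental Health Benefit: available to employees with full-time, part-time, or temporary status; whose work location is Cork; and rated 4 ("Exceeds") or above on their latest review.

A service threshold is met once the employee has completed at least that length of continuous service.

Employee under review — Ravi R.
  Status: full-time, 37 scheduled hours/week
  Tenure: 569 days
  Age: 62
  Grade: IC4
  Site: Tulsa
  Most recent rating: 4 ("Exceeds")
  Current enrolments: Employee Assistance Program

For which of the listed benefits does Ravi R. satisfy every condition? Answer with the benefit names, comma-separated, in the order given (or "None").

Employee Assistance Program, Stock Purchase Plan, Supplemental Life Insurance

Employee Assistance Program — service 569 days ≥ 6 months (≈180 days) ✓; 37 hrs/wk ≥ 35 ✓ → eligible.
Stock Purchase Plan — service 569 days ≥ 180 days ✓; grade IC4 ≥ IC2 ✓; 37 hrs/wk ≥ 24 ✓; enrolled in Employee Assistance Program ✓ → eligible.
Supplemental Life Insurance — service 569 days ≥ 18 months (≈540 days) ✓; age 62 ≥ 25 ✓; eligible for Stock Purchase Plan ✓ → eligible.
Paid Parental Leave — status full-time ✓ (not excluded); service 569 days < 3 years (≈1095 days) ✗ → not eligible.
Gym Reimbursement — service 569 days ≥ 18 months (≈540 days) ✓; site Tulsa ✗ (not Pune) → not eligible.
Mental Health Benefit — status full-time ✓; site Tulsa ✗ (not Cork) → not eligible.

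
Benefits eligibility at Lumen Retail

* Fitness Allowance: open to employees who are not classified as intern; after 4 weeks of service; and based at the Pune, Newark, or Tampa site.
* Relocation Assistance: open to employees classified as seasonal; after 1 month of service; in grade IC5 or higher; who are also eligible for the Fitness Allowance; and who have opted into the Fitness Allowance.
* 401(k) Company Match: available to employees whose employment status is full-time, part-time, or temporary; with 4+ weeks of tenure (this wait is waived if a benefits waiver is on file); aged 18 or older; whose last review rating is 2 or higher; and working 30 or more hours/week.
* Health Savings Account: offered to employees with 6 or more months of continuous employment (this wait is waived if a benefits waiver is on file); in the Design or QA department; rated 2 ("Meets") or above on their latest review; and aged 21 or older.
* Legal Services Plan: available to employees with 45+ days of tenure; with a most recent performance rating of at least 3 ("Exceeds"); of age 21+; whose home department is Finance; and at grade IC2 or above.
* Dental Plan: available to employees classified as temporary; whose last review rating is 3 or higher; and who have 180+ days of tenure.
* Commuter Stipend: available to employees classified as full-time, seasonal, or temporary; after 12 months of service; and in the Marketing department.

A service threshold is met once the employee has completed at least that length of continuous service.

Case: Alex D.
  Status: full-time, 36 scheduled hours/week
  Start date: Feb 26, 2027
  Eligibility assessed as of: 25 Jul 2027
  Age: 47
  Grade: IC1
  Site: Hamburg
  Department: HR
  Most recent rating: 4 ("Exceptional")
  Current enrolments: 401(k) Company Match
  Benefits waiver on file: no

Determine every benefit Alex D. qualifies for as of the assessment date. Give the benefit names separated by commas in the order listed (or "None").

Service from Feb 26, 2027 to 25 Jul 2027: 149 days.
Fitness Allowance — status full-time ✓ (not excluded); service 149 days ≥ 4 weeks (≈28 days) ✓; site Hamburg ✗ (not Pune, Newark, or Tampa) → not eligible.
Relocation Assistance — status full-time ✗ (requires seasonal) → not eligible.
401(k) Company Match — status full-time ✓; no waiver, service 149 days ≥ 4 weeks (≈28 days) ✓; age 47 ≥ 18 ✓; rating 4 ≥ 2 ✓; 36 hrs/wk ≥ 30 ✓ → eligible.
Health Savings Account — no waiver, service 149 days < 6 months (≈180 days) ✗ → not eligible.
Legal Services Plan — service 149 days ≥ 45 days ✓; rating 4 ≥ 3 ✓; age 47 ≥ 21 ✓; dept HR ✗ → not eligible.
Dental Plan — status full-time ✗ (requires temporary) → not eligible.
Commuter Stipend — status full-time ✓; service 149 days < 12 months (≈360 days) ✗ → not eligible.

401(k) Company Match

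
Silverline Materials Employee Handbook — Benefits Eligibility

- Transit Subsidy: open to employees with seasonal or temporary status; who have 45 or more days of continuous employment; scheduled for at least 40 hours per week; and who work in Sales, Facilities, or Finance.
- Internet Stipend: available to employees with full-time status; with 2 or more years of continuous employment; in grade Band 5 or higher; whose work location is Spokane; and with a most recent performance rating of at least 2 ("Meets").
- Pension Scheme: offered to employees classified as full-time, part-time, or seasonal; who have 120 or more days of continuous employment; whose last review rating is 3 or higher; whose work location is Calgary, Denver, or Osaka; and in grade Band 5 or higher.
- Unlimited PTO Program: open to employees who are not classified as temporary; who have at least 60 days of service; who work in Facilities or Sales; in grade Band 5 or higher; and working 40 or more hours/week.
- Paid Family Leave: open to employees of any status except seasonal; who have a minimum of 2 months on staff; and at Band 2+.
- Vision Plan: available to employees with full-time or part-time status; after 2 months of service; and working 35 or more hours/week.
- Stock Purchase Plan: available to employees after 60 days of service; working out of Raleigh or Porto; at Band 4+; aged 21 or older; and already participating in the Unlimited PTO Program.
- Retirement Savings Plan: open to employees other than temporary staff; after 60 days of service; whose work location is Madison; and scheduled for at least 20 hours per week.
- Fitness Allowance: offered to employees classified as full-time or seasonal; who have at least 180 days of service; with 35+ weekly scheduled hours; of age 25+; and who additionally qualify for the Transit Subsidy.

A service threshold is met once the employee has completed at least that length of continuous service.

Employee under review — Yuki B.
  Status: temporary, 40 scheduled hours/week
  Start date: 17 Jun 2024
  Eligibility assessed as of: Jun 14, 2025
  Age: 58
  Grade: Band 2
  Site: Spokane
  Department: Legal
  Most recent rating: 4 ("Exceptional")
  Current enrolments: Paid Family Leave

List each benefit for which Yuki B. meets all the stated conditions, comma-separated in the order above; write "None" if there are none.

Service from 17 Jun 2024 to Jun 14, 2025: 362 days.
Transit Subsidy — status temporary ✓; service 362 days ≥ 45 days ✓; 40 hrs/wk ≥ 40 ✓; dept Legal ✗ → not eligible.
Internet Stipend — status temporary ✗ (requires full-time) → not eligible.
Pension Scheme — status temporary ✗ (requires full-time, part-time, or seasonal) → not eligible.
Unlimited PTO Program — status temporary ✗ (excluded) → not eligible.
Paid Family Leave — status temporary ✓ (not excluded); service 362 days ≥ 2 months (≈60 days) ✓; grade Band 2 ≥ Band 2 ✓ → eligible.
Vision Plan — status temporary ✗ (requires full-time or part-time) → not eligible.
Stock Purchase Plan — service 362 days ≥ 60 days ✓; site Spokane ✗ (not Raleigh or Porto) → not eligible.
Retirement Savings Plan — status temporary ✗ (excluded) → not eligible.
Fitness Allowance — status temporary ✗ (requires full-time or seasonal) → not eligible.

Paid Family Leave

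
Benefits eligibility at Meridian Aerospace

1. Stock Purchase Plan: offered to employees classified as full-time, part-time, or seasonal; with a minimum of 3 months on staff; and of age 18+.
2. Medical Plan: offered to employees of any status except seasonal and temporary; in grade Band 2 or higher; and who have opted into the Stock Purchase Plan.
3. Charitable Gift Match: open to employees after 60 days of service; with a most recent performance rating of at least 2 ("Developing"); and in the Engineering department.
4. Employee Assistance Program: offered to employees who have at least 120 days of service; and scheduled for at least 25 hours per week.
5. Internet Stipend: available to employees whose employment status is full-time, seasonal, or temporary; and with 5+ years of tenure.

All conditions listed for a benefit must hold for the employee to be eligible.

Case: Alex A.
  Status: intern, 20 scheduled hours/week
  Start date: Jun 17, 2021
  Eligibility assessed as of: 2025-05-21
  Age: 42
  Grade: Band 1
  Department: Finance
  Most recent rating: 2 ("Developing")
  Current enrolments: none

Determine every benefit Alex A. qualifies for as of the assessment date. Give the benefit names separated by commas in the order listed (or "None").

Service from Jun 17, 2021 to 2025-05-21: 1434 days.
Stock Purchase Plan — status intern ✗ (requires full-time, part-time, or seasonal) → not eligible.
Medical Plan — status intern ✓ (not excluded); grade Band 1 < Band 2 ✗ → not eligible.
Charitable Gift Match — service 1434 days ≥ 60 days ✓; rating 2 ≥ 2 ✓; dept Finance ✗ → not eligible.
Employee Assistance Program — service 1434 days ≥ 120 days ✓; 20 hrs/wk < 25 ✗ → not eligible.
Internet Stipend — status intern ✗ (requires full-time, seasonal, or temporary) → not eligible.

None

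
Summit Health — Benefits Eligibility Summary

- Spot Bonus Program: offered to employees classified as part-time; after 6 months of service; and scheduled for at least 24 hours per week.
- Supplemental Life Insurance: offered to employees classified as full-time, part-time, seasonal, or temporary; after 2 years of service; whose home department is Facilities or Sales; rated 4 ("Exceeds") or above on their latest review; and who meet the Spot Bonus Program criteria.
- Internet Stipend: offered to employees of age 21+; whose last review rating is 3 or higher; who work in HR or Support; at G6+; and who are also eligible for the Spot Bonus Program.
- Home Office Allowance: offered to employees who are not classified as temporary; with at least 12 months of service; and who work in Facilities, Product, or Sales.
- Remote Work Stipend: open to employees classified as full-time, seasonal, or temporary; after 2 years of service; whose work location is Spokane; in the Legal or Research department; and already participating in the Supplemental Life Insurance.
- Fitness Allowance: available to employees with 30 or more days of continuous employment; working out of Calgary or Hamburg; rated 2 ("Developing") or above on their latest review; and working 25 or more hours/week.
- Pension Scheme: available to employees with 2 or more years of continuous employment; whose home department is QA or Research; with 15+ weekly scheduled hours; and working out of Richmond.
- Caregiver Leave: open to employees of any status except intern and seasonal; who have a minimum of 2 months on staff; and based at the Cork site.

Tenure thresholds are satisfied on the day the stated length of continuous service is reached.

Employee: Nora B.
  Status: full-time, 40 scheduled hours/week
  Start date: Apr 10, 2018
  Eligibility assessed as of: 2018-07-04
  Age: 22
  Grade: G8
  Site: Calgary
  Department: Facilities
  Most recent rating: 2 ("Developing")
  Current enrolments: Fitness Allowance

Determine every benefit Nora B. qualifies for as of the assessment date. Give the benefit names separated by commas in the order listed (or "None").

Fitness Allowance

Service from Apr 10, 2018 to 2018-07-04: 85 days.
Spot Bonus Program — status full-time ✗ (requires part-time) → not eligible.
Supplemental Life Insurance — status full-time ✓; service 85 days < 2 years (≈730 days) ✗ → not eligible.
Internet Stipend — age 22 ≥ 21 ✓; rating 2 < 3 ✗ → not eligible.
Home Office Allowance — status full-time ✓ (not excluded); service 85 days < 12 months (≈360 days) ✗ → not eligible.
Remote Work Stipend — status full-time ✓; service 85 days < 2 years (≈730 days) ✗ → not eligible.
Fitness Allowance — service 85 days ≥ 30 days ✓; site Calgary ✓; rating 2 ≥ 2 ✓; 40 hrs/wk ≥ 25 ✓ → eligible.
Pension Scheme — service 85 days < 2 years (≈730 days) ✗ → not eligible.
Caregiver Leave — status full-time ✓ (not excluded); service 85 days ≥ 2 months (≈60 days) ✓; site Calgary ✗ (not Cork) → not eligible.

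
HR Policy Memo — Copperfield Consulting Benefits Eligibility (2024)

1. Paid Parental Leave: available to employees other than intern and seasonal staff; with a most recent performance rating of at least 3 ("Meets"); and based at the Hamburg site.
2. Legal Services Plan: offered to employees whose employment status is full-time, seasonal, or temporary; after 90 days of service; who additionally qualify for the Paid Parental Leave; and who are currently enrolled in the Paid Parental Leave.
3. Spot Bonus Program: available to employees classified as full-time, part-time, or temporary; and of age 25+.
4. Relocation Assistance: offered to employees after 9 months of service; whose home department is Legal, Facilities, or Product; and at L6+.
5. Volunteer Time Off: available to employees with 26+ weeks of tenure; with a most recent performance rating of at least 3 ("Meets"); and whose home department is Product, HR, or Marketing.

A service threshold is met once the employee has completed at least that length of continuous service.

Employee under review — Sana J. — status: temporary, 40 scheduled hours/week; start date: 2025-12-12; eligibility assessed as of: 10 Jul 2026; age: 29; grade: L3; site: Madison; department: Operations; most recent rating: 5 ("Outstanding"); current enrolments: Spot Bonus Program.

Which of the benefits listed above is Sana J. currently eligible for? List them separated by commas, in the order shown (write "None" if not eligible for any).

Spot Bonus Program

Service from 2025-12-12 to 10 Jul 2026: 210 days.
Paid Parental Leave — status temporary ✓ (not excluded); rating 5 ≥ 3 ✓; site Madison ✗ (not Hamburg) → not eligible.
Legal Services Plan — status temporary ✓; service 210 days ≥ 90 days ✓; not eligible for Paid Parental Leave ✗ → not eligible.
Spot Bonus Program — status temporary ✓; age 29 ≥ 25 ✓ → eligible.
Relocation Assistance — service 210 days < 9 months (≈270 days) ✗ → not eligible.
Volunteer Time Off — service 210 days ≥ 26 weeks (≈182 days) ✓; rating 5 ≥ 3 ✓; dept Operations ✗ → not eligible.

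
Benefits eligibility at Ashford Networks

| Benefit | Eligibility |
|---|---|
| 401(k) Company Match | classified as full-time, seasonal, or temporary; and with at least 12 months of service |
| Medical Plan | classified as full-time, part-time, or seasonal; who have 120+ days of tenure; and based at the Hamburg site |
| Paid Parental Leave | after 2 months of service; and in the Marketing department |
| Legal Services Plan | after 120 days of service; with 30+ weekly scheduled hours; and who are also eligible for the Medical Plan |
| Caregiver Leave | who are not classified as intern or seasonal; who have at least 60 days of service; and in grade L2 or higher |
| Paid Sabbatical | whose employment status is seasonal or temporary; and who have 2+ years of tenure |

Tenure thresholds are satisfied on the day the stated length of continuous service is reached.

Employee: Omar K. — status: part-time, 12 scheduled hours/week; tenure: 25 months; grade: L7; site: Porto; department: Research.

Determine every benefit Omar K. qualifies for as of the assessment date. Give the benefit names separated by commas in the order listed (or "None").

401(k) Company Match — status part-time ✗ (requires full-time, seasonal, or temporary) → not eligible.
Medical Plan — status part-time ✓; service 25 months ≥ 120 days ✓; site Porto ✗ (not Hamburg) → not eligible.
Paid Parental Leave — service 25 months ≥ 2 months ✓; dept Research ✗ → not eligible.
Legal Services Plan — service 25 months ≥ 120 days ✓; 12 hrs/wk < 30 ✗ → not eligible.
Caregiver Leave — status part-time ✓ (not excluded); service 25 months ≥ 60 days ✓; grade L7 ≥ L2 ✓ → eligible.
Paid Sabbatical — status part-time ✗ (requires seasonal or temporary) → not eligible.

Caregiver Leave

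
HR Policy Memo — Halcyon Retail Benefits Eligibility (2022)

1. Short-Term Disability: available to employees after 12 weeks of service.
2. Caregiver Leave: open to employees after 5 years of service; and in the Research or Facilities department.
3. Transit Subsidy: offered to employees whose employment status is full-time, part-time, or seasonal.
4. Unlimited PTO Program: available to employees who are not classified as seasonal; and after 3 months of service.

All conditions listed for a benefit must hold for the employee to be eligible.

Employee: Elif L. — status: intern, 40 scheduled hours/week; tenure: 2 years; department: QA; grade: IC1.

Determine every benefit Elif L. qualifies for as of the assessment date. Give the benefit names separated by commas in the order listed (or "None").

Short-Term Disability — service 2 years ≥ 12 weeks (≈84 days) ✓ → eligible.
Caregiver Leave — service 2 years < 5 years ✗ → not eligible.
Transit Subsidy — status intern ✗ (requires full-time, part-time, or seasonal) → not eligible.
Unlimited PTO Program — status intern ✓ (not excluded); service 2 years ≥ 3 months (≈90 days) ✓ → eligible.

Short-Term Disability, Unlimited PTO Program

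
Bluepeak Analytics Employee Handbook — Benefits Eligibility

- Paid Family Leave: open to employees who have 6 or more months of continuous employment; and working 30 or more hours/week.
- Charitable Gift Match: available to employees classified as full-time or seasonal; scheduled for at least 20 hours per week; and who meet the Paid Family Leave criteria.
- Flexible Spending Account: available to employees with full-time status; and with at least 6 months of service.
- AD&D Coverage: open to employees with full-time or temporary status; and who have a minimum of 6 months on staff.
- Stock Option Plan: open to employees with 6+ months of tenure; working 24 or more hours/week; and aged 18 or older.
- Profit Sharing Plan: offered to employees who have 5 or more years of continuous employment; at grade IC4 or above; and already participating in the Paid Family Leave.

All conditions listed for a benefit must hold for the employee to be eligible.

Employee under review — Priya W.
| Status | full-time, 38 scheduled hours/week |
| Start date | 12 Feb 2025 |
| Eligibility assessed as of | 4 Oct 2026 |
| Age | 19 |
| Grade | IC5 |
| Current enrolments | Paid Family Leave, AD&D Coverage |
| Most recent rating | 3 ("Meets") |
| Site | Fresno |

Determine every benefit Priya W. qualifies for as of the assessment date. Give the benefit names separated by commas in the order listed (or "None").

Service from 12 Feb 2025 to 4 Oct 2026: 599 days.
Paid Family Leave — service 599 days ≥ 6 months (≈180 days) ✓; 38 hrs/wk ≥ 30 ✓ → eligible.
Charitable Gift Match — status full-time ✓; 38 hrs/wk ≥ 20 ✓; eligible for Paid Family Leave ✓ → eligible.
Flexible Spending Account — status full-time ✓; service 599 days ≥ 6 months (≈180 days) ✓ → eligible.
AD&D Coverage — status full-time ✓; service 599 days ≥ 6 months (≈180 days) ✓ → eligible.
Stock Option Plan — service 599 days ≥ 6 months (≈180 days) ✓; 38 hrs/wk ≥ 24 ✓; age 19 ≥ 18 ✓ → eligible.
Profit Sharing Plan — service 599 days < 5 years (≈1825 days) ✗ → not eligible.

Paid Family Leave, Charitable Gift Match, Flexible Spending Account, AD&D Coverage, Stock Option Plan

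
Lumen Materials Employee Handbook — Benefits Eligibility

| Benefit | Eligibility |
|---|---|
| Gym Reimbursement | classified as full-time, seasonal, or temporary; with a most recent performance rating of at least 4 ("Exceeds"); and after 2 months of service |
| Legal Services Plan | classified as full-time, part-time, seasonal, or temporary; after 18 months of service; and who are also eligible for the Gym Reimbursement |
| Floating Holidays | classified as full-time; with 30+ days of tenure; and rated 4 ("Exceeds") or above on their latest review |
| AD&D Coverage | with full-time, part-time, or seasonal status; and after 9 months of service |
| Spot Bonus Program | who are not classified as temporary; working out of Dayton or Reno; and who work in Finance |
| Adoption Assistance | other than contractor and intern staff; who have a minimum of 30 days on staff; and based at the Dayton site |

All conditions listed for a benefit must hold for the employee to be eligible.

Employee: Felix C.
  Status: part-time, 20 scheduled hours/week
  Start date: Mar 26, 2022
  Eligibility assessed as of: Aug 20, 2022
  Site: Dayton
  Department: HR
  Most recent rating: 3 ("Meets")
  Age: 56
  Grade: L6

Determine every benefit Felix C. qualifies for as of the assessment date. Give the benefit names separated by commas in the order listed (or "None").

Service from Mar 26, 2022 to Aug 20, 2022: 147 days.
Gym Reimbursement — status part-time ✗ (requires full-time, seasonal, or temporary) → not eligible.
Legal Services Plan — status part-time ✓; service 147 days < 18 months (≈540 days) ✗ → not eligible.
Floating Holidays — status part-time ✗ (requires full-time) → not eligible.
AD&D Coverage — status part-time ✓; service 147 days < 9 months (≈270 days) ✗ → not eligible.
Spot Bonus Program — status part-time ✓ (not excluded); site Dayton ✓; dept HR ✗ → not eligible.
Adoption Assistance — status part-time ✓ (not excluded); service 147 days ≥ 30 days ✓; site Dayton ✓ → eligible.

Adoption Assistance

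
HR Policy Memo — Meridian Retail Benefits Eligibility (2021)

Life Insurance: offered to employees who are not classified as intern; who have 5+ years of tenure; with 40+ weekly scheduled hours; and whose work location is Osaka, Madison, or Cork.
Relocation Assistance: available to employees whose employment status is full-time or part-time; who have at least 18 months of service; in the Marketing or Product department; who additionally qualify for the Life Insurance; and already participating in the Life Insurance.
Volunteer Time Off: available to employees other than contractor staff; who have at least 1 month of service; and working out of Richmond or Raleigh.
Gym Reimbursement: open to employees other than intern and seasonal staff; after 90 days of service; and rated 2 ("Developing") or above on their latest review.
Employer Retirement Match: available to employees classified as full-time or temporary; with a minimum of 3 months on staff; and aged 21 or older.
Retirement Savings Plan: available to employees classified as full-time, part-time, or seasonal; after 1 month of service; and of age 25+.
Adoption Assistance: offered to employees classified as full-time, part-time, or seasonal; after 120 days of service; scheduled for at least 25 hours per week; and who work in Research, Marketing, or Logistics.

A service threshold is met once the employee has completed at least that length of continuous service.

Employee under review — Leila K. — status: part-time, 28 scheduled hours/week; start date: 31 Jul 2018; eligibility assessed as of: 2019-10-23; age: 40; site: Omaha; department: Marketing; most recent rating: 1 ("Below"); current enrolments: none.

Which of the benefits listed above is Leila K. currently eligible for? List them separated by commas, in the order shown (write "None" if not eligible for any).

Retirement Savings Plan, Adoption Assistance

Service from 31 Jul 2018 to 2019-10-23: 449 days.
Life Insurance — status part-time ✓ (not excluded); service 449 days < 5 years (≈1825 days) ✗ → not eligible.
Relocation Assistance — status part-time ✓; service 449 days < 18 months (≈540 days) ✗ → not eligible.
Volunteer Time Off — status part-time ✓ (not excluded); service 449 days ≥ 1 month (≈30 days) ✓; site Omaha ✗ (not Richmond or Raleigh) → not eligible.
Gym Reimbursement — status part-time ✓ (not excluded); service 449 days ≥ 90 days ✓; rating 1 < 2 ✗ → not eligible.
Employer Retirement Match — status part-time ✗ (requires full-time or temporary) → not eligible.
Retirement Savings Plan — status part-time ✓; service 449 days ≥ 1 month (≈30 days) ✓; age 40 ≥ 25 ✓ → eligible.
Adoption Assistance — status part-time ✓; service 449 days ≥ 120 days ✓; 28 hrs/wk ≥ 25 ✓; dept Marketing ✓ → eligible.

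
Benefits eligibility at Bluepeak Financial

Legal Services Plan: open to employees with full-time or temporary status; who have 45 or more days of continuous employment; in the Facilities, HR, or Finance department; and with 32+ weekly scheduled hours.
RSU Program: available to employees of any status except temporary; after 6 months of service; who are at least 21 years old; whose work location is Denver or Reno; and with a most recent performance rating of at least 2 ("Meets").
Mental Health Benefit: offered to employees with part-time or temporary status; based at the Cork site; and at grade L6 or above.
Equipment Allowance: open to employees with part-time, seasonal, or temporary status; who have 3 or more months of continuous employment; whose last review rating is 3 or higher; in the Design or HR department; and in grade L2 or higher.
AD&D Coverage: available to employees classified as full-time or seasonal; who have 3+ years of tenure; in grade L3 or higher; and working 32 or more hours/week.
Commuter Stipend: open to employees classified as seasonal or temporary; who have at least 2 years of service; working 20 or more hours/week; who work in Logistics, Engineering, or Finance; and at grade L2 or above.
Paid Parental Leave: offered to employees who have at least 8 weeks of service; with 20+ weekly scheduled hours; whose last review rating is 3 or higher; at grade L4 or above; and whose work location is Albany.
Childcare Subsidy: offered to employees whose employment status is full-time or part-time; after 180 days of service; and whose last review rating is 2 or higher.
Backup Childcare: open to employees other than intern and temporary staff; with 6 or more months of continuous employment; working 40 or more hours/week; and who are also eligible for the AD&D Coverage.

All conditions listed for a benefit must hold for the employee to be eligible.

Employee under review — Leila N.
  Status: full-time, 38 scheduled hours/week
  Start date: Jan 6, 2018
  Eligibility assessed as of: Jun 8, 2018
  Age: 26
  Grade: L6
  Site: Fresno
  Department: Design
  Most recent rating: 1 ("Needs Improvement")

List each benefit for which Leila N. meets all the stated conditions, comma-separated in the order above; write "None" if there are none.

None

Service from Jan 6, 2018 to Jun 8, 2018: 153 days.
Legal Services Plan — status full-time ✓; service 153 days ≥ 45 days ✓; dept Design ✗ → not eligible.
RSU Program — status full-time ✓ (not excluded); service 153 days < 6 months (≈180 days) ✗ → not eligible.
Mental Health Benefit — status full-time ✗ (requires part-time or temporary) → not eligible.
Equipment Allowance — status full-time ✗ (requires part-time, seasonal, or temporary) → not eligible.
AD&D Coverage — status full-time ✓; service 153 days < 3 years (≈1095 days) ✗ → not eligible.
Commuter Stipend — status full-time ✗ (requires seasonal or temporary) → not eligible.
Paid Parental Leave — service 153 days ≥ 8 weeks (≈56 days) ✓; 38 hrs/wk ≥ 20 ✓; rating 1 < 3 ✗ → not eligible.
Childcare Subsidy — status full-time ✓; service 153 days < 180 days ✗ → not eligible.
Backup Childcare — status full-time ✓ (not excluded); service 153 days < 6 months (≈180 days) ✗ → not eligible.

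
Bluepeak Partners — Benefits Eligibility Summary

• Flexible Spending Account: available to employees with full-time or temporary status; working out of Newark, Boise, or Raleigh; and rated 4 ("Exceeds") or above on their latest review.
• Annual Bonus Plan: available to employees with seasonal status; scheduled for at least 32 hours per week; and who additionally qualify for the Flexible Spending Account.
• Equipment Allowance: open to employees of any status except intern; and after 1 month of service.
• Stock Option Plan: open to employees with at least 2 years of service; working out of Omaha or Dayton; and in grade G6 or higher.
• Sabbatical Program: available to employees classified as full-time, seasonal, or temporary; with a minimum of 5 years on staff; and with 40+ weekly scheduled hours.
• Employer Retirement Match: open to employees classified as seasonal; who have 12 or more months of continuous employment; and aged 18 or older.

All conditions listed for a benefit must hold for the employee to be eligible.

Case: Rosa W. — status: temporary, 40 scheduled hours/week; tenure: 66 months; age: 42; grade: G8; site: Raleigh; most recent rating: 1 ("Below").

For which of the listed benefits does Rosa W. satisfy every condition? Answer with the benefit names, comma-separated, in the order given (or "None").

Flexible Spending Account — status temporary ✓; site Raleigh ✓; rating 1 < 4 ✗ → not eligible.
Annual Bonus Plan — status temporary ✗ (requires seasonal) → not eligible.
Equipment Allowance — status temporary ✓ (not excluded); service 66 months ≥ 1 month ✓ → eligible.
Stock Option Plan — service 66 months ≥ 2 years (≈730 days) ✓; site Raleigh ✗ (not Omaha or Dayton) → not eligible.
Sabbatical Program — status temporary ✓; service 66 months ≥ 5 years (≈1825 days) ✓; 40 hrs/wk ≥ 40 ✓ → eligible.
Employer Retirement Match — status temporary ✗ (requires seasonal) → not eligible.

Equipment Allowance, Sabbatical Program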